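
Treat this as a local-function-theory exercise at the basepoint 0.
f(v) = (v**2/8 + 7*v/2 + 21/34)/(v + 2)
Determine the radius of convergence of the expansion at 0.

Denominator factor (v + 2): pole of order 1 at -2, modulus 2.
The radius of convergence is the smallest modulus among the singular points: 2.

The radius of convergence is 2.


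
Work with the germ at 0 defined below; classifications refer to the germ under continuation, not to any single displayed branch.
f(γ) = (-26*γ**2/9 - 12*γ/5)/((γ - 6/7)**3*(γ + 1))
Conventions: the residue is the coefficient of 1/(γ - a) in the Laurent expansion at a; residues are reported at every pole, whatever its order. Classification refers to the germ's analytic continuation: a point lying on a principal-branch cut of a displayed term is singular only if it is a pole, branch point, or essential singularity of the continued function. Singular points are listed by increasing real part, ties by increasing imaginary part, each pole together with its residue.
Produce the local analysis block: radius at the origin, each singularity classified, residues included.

Denominator factor (γ + 1): pole of order 1 at -1, modulus 1.
Denominator factor (γ - 6/7)^3: pole of order 3 at 6/7, modulus 6/7.
The radius of convergence is the smallest modulus among the singular points: 6/7.
At the order-1 pole -1 set g(γ) = (γ - (-1))*f(γ) = (-26*γ**2/9 - 12*γ/5)/(γ - 6/7)**3.
Simple pole: residue = g(a) at a = -1, which is 7546/98865.
At the order-3 pole 6/7 set g(γ) = (γ - (6/7))^3*f(γ) = (-26*γ**2/9 - 12*γ/5)/(γ + 1).
Order-3 pole: residue = g''(a)/2; g''(6/7) = -15092/98865, so the residue is -7546/98865.
List the singular points by increasing real part (a conjugate pair: the negative imaginary part first).

Radius of convergence at 0: 6/7.
At -1: a pole of order 1; residue 7546/98865.
At 6/7: a pole of order 3; residue -7546/98865.


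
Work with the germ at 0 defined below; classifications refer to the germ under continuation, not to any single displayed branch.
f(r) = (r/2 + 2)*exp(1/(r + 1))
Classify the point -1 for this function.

The point is an essential singularity.

The exponent 1/(r - (-1)) has a pole at -1, so exp(1/(r - (-1))) takes every nonzero value near it: an essential singularity (not a pole of any order).


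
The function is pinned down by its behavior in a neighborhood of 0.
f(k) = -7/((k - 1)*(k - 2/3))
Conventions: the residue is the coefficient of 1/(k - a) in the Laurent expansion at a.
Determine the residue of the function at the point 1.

The residue is -21.

At the order-1 pole 1 set g(k) = (k - (1))*f(k) = -7/(k - 2/3).
Simple pole: residue = g(a) at a = 1, which is -21.


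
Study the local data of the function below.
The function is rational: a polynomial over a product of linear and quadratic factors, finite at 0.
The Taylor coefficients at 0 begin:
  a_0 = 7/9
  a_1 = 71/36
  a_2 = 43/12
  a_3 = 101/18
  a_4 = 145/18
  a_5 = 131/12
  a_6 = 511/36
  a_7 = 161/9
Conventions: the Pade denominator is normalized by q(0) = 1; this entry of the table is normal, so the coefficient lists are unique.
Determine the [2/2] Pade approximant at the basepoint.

The Pade approximant has numerator coefficients [7/9, 1125/9196, 375/9196]; denominator coefficients [1, -5468/2299, 3394/2299].

Taylor coefficients needed (read off): a_0 = 7/9, a_1 = 71/36, a_2 = 43/12, a_3 = 101/18, a_4 = 145/18.
Write the denominator as Q(γ) = 1 + q1*γ + q2*γ^2. Requiring Q*f - P = O(γ^5) with deg P <= 2 kills the coefficients of γ^3..γ^4 in Q*f:
  γ^3: a_3 + q1*a_2 + q2*a_1 = 0, i.e. 101/18 + (43/12)*q1 + (71/36)*q2 = 0.
  γ^4: a_4 + q1*a_3 + q2*a_2 = 0, i.e. 145/18 + (101/18)*q1 + (43/12)*q2 = 0.
Solving this linear system: q1 = -5468/2299, q2 = 3394/2299.
The numerator is Q*f truncated at degree 2: P0 = a_0 = 7/9; P1 = a_1 + q1*a_0 = 1125/9196; P2 = a_2 + q1*a_1 + q2*a_0 = 375/9196.


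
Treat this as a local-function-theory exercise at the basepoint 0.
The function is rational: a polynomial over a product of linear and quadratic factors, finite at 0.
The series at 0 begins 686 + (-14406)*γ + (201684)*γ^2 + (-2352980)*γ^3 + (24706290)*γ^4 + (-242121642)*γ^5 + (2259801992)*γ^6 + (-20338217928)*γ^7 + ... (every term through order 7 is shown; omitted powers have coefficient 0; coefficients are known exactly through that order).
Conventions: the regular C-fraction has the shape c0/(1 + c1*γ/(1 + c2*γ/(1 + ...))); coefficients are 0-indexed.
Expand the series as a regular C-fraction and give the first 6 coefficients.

The regular C-fraction coefficients are [686, 21, -7, 14/3, -7/6, 7/2].

Taylor coefficients (read off): a_0 = 686, a_1 = -14406, a_2 = 201684, a_3 = -2352980, a_4 = 24706290, a_5 = -242121642.
c0 = a_0 = 686. Peel one level at a time: if S = 1 + c*γ/S' with S'(0) = 1, then c is the γ-coefficient of S and S' = c*γ/(S - 1).
S_1 = c0/f = 1 + (21)*γ + (147)*γ^2 + ...; c1 = 21.
S_2 = c1*γ/(S_1 - 1) = 1 + (-7)*γ + (98/3)*γ^2 + ...; c2 = -7.
S_3 = c2*γ/(S_2 - 1) = 1 + (14/3)*γ + (49/9)*γ^2 + ...; c3 = 14/3.
S_4 = c3*γ/(S_3 - 1) = 1 + (-7/6)*γ + (49/12)*γ^2 + ...; c4 = -7/6.
S_5 = c4*γ/(S_4 - 1) = 1 + (7/2)*γ + ...; c5 = 7/2.


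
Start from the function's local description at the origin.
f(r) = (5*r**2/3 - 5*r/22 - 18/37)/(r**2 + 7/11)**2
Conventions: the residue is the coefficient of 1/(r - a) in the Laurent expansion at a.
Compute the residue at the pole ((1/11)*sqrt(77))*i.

The residue is -((701/21756)*sqrt(77))*i.

The factor r**2 + 7/11 splits as (r - a)(r - a') with a = ((1/11)*sqrt(77))*i, a' = -((1/11)*sqrt(77))*i. At the order-2 pole a set g(r) = (r - a)^2*f(r) = [5*r**2/3 - 5*r/22 - 18/37] / (r - a')^2.
Order-2 pole: residue = g'(a); g'(((1/11)*sqrt(77))*i) = -((701/21756)*sqrt(77))*i, so the residue is -((701/21756)*sqrt(77))*i.


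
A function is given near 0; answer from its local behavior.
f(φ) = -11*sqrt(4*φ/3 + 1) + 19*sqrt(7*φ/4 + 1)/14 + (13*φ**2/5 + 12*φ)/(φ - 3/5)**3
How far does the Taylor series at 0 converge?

Denominator factor (φ - 3/5)^3: pole of order 3 at 3/5, modulus 3/5.
Branch term (19/14)*sqrt(1 - φ/(-4/7)): its argument vanishes at φ = -4/7, a square-root branch point, modulus 4/7.
Branch term (-11)*sqrt(1 - φ/(-3/4)): its argument vanishes at φ = -3/4, a square-root branch point, modulus 3/4.
The radius of convergence is the smallest modulus among the singular points: 4/7.

The radius of convergence is 4/7.


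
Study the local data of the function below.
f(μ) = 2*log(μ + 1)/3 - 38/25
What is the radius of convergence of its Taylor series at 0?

Branch term (2/3)*log(1 - μ/(-1)): its argument vanishes at μ = -1, a logarithmic branch point, modulus 1.
The radius of convergence is the smallest modulus among the singular points: 1.

The radius of convergence is 1.


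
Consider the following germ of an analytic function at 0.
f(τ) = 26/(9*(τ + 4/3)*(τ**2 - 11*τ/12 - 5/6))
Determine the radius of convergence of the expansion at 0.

Denominator factor (τ**2 - 11*τ/12 - 5/6): discriminant 601/144, real irrational roots 11/24 + (1/24)*sqrt(601) and 11/24 - (1/24)*sqrt(601); poles of order 1, moduli 11/24 + (1/24)*sqrt(601) and -11/24 + (1/24)*sqrt(601).
Denominator factor (τ + 4/3): pole of order 1 at -4/3, modulus 4/3.
The radius of convergence is the smallest modulus among the singular points: -11/24 + (1/24)*sqrt(601).

The radius of convergence is -11/24 + (1/24)*sqrt(601).


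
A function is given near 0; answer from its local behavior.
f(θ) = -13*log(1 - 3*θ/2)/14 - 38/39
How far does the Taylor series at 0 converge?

The radius of convergence is 2/3.

Branch term (-13/14)*log(1 - θ/(2/3)): its argument vanishes at θ = 2/3, a logarithmic branch point, modulus 2/3.
The radius of convergence is the smallest modulus among the singular points: 2/3.


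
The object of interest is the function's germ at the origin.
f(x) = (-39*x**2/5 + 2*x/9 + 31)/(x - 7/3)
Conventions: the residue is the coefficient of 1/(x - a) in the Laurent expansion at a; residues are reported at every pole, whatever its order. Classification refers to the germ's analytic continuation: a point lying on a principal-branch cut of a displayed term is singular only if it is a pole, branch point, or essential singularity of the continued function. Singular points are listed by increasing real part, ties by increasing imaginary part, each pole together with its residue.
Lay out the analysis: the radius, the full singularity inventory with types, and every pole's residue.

Radius of convergence at 0: 7/3.
At 7/3: a pole of order 1; residue -1478/135.

Denominator factor (x - 7/3): pole of order 1 at 7/3, modulus 7/3.
The radius of convergence is the smallest modulus among the singular points: 7/3.
At the order-1 pole 7/3 set g(x) = (x - (7/3))*f(x) = -39*x**2/5 + 2*x/9 + 31.
Simple pole: residue = g(a) at a = 7/3, which is -1478/135.


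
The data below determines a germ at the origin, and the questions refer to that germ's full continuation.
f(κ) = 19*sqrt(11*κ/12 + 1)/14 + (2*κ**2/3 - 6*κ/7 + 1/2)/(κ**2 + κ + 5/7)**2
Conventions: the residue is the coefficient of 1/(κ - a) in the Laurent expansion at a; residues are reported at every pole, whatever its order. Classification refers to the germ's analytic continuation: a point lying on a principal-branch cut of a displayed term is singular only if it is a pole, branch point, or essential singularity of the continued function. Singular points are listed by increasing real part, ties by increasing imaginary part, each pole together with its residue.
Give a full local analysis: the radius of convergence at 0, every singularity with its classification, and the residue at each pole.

Denominator factor (κ**2 + κ + 5/7)^2: discriminant -13/7, complex-conjugate roots (-1/2) + ((1/14)*sqrt(91))*i and (-1/2) - ((1/14)*sqrt(91))*i; poles of order 2, moduli (1/7)*sqrt(35) and (1/7)*sqrt(35).
Branch term (19/14)*sqrt(1 - κ/(-12/11)): its argument vanishes at κ = -12/11, a square-root branch point, modulus 12/11.
The radius of convergence is the smallest modulus among the singular points: (1/7)*sqrt(35).
The branch term is analytic at (-1/2) - ((1/14)*sqrt(91))*i and contributes nothing to the residue; only the rational part matters.
The factor κ**2 + κ + 5/7 splits as (κ - a)(κ - a') with a = (-1/2) - ((1/14)*sqrt(91))*i, a' = (-1/2) + ((1/14)*sqrt(91))*i. At the order-2 pole a set g(κ) = (κ - a)^2*(rational part) = [2*κ**2/3 - 6*κ/7 + 1/2] / (κ - a')^2.
Order-2 pole: residue = g'(a); g'((-1/2) - ((1/14)*sqrt(91))*i) = ((59/507)*sqrt(91))*i, so the residue is ((59/507)*sqrt(91))*i.
The branch term is analytic at (-1/2) + ((1/14)*sqrt(91))*i and contributes nothing to the residue; only the rational part matters.
The factor κ**2 + κ + 5/7 splits as (κ - a)(κ - a') with a = (-1/2) + ((1/14)*sqrt(91))*i, a' = (-1/2) - ((1/14)*sqrt(91))*i. At the order-2 pole a set g(κ) = (κ - a)^2*(rational part) = [2*κ**2/3 - 6*κ/7 + 1/2] / (κ - a')^2.
Order-2 pole: residue = g'(a); g'((-1/2) + ((1/14)*sqrt(91))*i) = -((59/507)*sqrt(91))*i, so the residue is -((59/507)*sqrt(91))*i.
List the singular points by increasing real part (a conjugate pair: the negative imaginary part first).

Radius of convergence at 0: (1/7)*sqrt(35).
At -12/11: an algebraic (square-root) branch point.
At (-1/2) - ((1/14)*sqrt(91))*i: a pole of order 2; residue ((59/507)*sqrt(91))*i.
At (-1/2) + ((1/14)*sqrt(91))*i: a pole of order 2; residue -((59/507)*sqrt(91))*i.


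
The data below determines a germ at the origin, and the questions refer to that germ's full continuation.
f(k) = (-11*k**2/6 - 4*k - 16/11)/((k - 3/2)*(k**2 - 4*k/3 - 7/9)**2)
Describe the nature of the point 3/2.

The point is a pole of order 1.

The denominator factor k - 3/2 vanishes at 3/2 and appears to the power 1; the numerator there equals -1019/88, nonzero, and no other factor vanishes.
Hence a pole whose order is the multiplicity, 1.


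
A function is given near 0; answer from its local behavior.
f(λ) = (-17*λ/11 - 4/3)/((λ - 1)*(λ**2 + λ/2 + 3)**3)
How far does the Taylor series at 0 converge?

The radius of convergence is 1.

Denominator factor (λ - 1): pole of order 1 at 1, modulus 1.
Denominator factor (λ**2 + λ/2 + 3)^3: discriminant -47/4, complex-conjugate roots (-1/4) + ((1/4)*sqrt(47))*i and (-1/4) - ((1/4)*sqrt(47))*i; poles of order 3, moduli sqrt(3) and sqrt(3).
The radius of convergence is the smallest modulus among the singular points: 1.


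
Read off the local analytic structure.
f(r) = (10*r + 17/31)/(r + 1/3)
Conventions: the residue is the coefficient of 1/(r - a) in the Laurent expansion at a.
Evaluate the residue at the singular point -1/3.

At the order-1 pole -1/3 set g(r) = (r - (-1/3))*f(r) = 10*r + 17/31.
Simple pole: residue = g(a) at a = -1/3, which is -259/93.

The residue is -259/93.


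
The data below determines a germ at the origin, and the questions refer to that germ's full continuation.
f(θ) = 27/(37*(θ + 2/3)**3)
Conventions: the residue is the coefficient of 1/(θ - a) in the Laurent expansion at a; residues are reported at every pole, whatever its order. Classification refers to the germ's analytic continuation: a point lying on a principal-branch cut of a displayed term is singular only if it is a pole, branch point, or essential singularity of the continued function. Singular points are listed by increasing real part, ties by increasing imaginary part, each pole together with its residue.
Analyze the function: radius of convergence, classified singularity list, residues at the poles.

Denominator factor (θ + 2/3)^3: pole of order 3 at -2/3, modulus 2/3.
The radius of convergence is the smallest modulus among the singular points: 2/3.
At the order-3 pole -2/3 set g(θ) = (θ - (-2/3))^3*f(θ) = 27/37.
Order-3 pole: residue = g''(a)/2; g''(-2/3) = 0, so the residue is 0.

Radius of convergence at 0: 2/3.
At -2/3: a pole of order 3; residue 0.


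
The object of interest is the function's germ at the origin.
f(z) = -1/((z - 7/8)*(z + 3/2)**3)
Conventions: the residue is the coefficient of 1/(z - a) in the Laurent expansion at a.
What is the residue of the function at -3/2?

The residue is 512/6859.

At the order-3 pole -3/2 set g(z) = (z - (-3/2))^3*f(z) = -1/(z - 7/8).
Order-3 pole: residue = g''(a)/2; g''(-3/2) = 1024/6859, so the residue is 512/6859.


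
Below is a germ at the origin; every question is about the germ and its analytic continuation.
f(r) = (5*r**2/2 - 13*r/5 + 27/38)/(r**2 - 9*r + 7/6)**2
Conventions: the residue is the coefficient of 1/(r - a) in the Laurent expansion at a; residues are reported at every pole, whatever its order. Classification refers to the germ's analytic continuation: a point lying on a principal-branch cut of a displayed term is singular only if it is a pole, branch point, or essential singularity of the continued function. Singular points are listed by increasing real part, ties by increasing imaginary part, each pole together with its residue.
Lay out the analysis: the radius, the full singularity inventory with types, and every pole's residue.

Radius of convergence at 0: 9/2 - (1/6)*sqrt(687).
At 9/2 - (1/6)*sqrt(687): a pole of order 2; residue -(9203/9963790)*sqrt(687).
At 9/2 + (1/6)*sqrt(687): a pole of order 2; residue (9203/9963790)*sqrt(687).


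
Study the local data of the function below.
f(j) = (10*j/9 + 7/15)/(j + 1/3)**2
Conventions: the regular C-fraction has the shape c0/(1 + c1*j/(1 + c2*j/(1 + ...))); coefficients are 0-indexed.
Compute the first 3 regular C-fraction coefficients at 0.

Taylor coefficients (expand at 0): a_0 = 21/5, a_1 = -76/5, a_2 = 267/5.
c0 = a_0 = 21/5. Peel one level at a time: if S = 1 + c*j/S' with S'(0) = 1, then c is the j-coefficient of S and S' = c*j/(S - 1).
S_1 = c0/f = 1 + (76/21)*j + (169/441)*j^2 + ...; c1 = 76/21.
S_2 = c1*j/(S_1 - 1) = 1 + (-169/1596)*j + ...; c2 = -169/1596.

The regular C-fraction coefficients are [21/5, 76/21, -169/1596].


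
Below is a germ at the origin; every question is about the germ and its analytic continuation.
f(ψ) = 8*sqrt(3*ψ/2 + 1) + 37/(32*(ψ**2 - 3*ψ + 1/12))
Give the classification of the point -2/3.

The point is an algebraic (square-root) branch point.

The term (8)*sqrt(1 - ψ/(-2/3)) has argument 1 - -2/3/(-2/3) = 0 at -2/3: a square-root (algebraic, two-sheeted) branch point; the remaining terms are analytic or single-valued there.


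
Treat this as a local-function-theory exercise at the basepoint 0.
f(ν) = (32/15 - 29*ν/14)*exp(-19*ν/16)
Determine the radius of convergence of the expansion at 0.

The radius of convergence is infinite.

The factor exp(-19*ν/16) is entire and contributes no finite singular point.
The polynomial part has no poles.
No finite singular points: the Taylor series at 0 converges everywhere.


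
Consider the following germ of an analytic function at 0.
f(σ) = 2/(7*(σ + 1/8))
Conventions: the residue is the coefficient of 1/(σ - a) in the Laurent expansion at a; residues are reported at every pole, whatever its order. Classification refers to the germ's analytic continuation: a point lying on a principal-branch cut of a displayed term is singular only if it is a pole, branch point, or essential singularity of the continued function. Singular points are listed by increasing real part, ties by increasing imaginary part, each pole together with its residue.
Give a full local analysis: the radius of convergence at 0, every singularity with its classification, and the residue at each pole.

Radius of convergence at 0: 1/8.
At -1/8: a pole of order 1; residue 2/7.

Denominator factor (σ + 1/8): pole of order 1 at -1/8, modulus 1/8.
The radius of convergence is the smallest modulus among the singular points: 1/8.
At the order-1 pole -1/8 set g(σ) = (σ - (-1/8))*f(σ) = 2/7.
Simple pole: residue = g(a) at a = -1/8, which is 2/7.


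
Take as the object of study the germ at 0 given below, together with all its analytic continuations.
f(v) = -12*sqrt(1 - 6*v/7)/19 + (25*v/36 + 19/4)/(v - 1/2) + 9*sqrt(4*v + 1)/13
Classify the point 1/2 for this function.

The denominator factor v - 1/2 vanishes at 1/2 and appears to the power 1; the numerator there equals 367/72, nonzero, and no other factor vanishes.
The branch terms are analytic at this point.
Hence a pole whose order is the multiplicity, 1.

The point is a pole of order 1.


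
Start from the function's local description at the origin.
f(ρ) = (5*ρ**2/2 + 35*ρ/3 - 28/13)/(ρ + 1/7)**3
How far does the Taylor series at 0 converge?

The radius of convergence is 1/7.

Denominator factor (ρ + 1/7)^3: pole of order 3 at -1/7, modulus 1/7.
The radius of convergence is the smallest modulus among the singular points: 1/7.


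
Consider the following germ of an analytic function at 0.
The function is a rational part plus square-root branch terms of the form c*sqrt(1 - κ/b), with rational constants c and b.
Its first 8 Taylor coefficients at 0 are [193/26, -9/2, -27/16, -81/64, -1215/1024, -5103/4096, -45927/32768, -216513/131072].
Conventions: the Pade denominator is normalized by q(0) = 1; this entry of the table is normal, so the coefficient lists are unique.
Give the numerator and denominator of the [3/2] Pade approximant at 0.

Taylor coefficients needed (read off): a_0 = 193/26, a_1 = -9/2, a_2 = -27/16, a_3 = -81/64, a_4 = -1215/1024, a_5 = -5103/4096.
Write the denominator as Q(κ) = 1 + q1*κ + q2*κ^2. Requiring Q*f - P = O(κ^6) with deg P <= 3 kills the coefficients of κ^4..κ^5 in Q*f:
  κ^4: a_4 + q1*a_3 + q2*a_2 = 0, i.e. -1215/1024 + (-81/64)*q1 + (-27/16)*q2 = 0.
  κ^5: a_5 + q1*a_4 + q2*a_3 = 0, i.e. -5103/4096 + (-1215/1024)*q1 + (-81/64)*q2 = 0.
Solving this linear system: q1 = -3/2, q2 = 27/64.
The numerator is Q*f truncated at degree 3: P0 = a_0 = 193/26; P1 = a_1 + q1*a_0 = -813/52; P2 = a_2 + q1*a_1 + q2*a_0 = 13635/1664; P3 = a_3 + q1*a_2 + q2*a_1 = -81/128.

The Pade approximant has numerator coefficients [193/26, -813/52, 13635/1664, -81/128]; denominator coefficients [1, -3/2, 27/64].


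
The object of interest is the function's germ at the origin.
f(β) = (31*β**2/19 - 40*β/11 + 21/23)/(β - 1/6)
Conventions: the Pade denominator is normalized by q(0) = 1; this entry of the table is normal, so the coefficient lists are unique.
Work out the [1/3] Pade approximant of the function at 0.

Taylor coefficients needed (expand at 0): a_0 = -126/23, a_1 = -2796/253, a_2 = -365802/4807, a_3 = -2194812/4807, a_4 = -13168872/4807.
Write the denominator as Q(β) = 1 + q1*β + q2*β^2 + q3*β^3. Requiring Q*f - P = O(β^5) with deg P <= 1 kills the coefficients of β^2..β^4 in Q*f:
  β^2: a_2 + q1*a_1 + q2*a_0 = 0, i.e. -365802/4807 + (-2796/253)*q1 + (-126/23)*q2 = 0.
  β^3: a_3 + q1*a_2 + q2*a_1 + q3*a_0 = 0, i.e. -2194812/4807 + (-365802/4807)*q1 + (-2796/253)*q2 + (-126/23)*q3 = 0.
  β^4: a_4 + q1*a_3 + q2*a_2 + q3*a_1 = 0, i.e. -13168872/4807 + (-2194812/4807)*q1 + (-365802/4807)*q2 + (-2796/253)*q3 = 0.
Solving this linear system: q1 = -37825694843/6870195446, q2 = -9563283620/3435097723, q3 = -163053985721/130533713474.
The numerator is Q*f truncated at degree 1: P0 = a_0 = -126/23; P1 = a_1 + q1*a_0 = 722116230117/37786074953.

The Pade approximant has numerator coefficients [-126/23, 722116230117/37786074953]; denominator coefficients [1, -37825694843/6870195446, -9563283620/3435097723, -163053985721/130533713474].


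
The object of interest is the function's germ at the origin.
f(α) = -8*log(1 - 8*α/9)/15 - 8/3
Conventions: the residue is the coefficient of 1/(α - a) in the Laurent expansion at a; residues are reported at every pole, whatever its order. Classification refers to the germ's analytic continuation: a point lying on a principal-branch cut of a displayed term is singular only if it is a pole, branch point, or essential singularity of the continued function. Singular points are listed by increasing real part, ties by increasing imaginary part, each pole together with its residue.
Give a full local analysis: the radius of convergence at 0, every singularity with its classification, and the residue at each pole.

Radius of convergence at 0: 9/8.
At 9/8: a logarithmic branch point.

Branch term (-8/15)*log(1 - α/(9/8)): its argument vanishes at α = 9/8, a logarithmic branch point, modulus 9/8.
The radius of convergence is the smallest modulus among the singular points: 9/8.


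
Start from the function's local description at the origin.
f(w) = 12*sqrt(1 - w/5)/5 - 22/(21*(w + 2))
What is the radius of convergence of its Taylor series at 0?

The radius of convergence is 2.

Denominator factor (w + 2): pole of order 1 at -2, modulus 2.
Branch term (12/5)*sqrt(1 - w/(5)): its argument vanishes at w = 5, a square-root branch point, modulus 5.
The radius of convergence is the smallest modulus among the singular points: 2.


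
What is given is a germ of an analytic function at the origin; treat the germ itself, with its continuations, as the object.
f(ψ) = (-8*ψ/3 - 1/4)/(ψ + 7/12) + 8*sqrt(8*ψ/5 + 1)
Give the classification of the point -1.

Denominator factors: ψ + 7/12 = -5/12 at ψ = -1 — none vanishes.
Branch term sqrt(1 - ψ/(-5/8)): argument at -1 is -3/5, nonzero, so -1 is not its branch point (a point on a principal cut is still regular for the continued germ).
So the germ continues analytically to -1.

The point is a regular point.


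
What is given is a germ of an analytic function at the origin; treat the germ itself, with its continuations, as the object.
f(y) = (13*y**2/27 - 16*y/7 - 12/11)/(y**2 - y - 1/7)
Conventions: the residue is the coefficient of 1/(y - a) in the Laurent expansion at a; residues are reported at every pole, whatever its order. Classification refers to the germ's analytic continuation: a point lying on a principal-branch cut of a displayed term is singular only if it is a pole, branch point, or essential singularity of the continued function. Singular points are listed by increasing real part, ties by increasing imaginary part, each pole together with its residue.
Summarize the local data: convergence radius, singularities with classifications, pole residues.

Denominator factor (y**2 - y - 1/7): discriminant 11/7, real irrational roots 1/2 + (1/14)*sqrt(77) and 1/2 - (1/14)*sqrt(77); poles of order 1, moduli 1/2 + (1/14)*sqrt(77) and -1/2 + (1/14)*sqrt(77).
The radius of convergence is the smallest modulus among the singular points: -1/2 + (1/14)*sqrt(77).
The factor y**2 - y - 1/7 splits as (y - a)(y - a') with a = 1/2 - (1/14)*sqrt(77), a' = 1/2 + (1/14)*sqrt(77). At the order-1 pole a set g(y) = (y - a)*f(y) = [13*y**2/27 - 16*y/7 - 12/11] / (y - a').
Simple pole: residue = g(a) at a = 1/2 - (1/14)*sqrt(77), which is -341/378 + (127/726)*sqrt(77).
The factor y**2 - y - 1/7 splits as (y - a)(y - a') with a = 1/2 + (1/14)*sqrt(77), a' = 1/2 - (1/14)*sqrt(77). At the order-1 pole a set g(y) = (y - a)*f(y) = [13*y**2/27 - 16*y/7 - 12/11] / (y - a').
Simple pole: residue = g(a) at a = 1/2 + (1/14)*sqrt(77), which is -341/378 - (127/726)*sqrt(77).
List the singular points by increasing real part (a conjugate pair: the negative imaginary part first).

Radius of convergence at 0: -1/2 + (1/14)*sqrt(77).
At 1/2 - (1/14)*sqrt(77): a pole of order 1; residue -341/378 + (127/726)*sqrt(77).
At 1/2 + (1/14)*sqrt(77): a pole of order 1; residue -341/378 - (127/726)*sqrt(77).


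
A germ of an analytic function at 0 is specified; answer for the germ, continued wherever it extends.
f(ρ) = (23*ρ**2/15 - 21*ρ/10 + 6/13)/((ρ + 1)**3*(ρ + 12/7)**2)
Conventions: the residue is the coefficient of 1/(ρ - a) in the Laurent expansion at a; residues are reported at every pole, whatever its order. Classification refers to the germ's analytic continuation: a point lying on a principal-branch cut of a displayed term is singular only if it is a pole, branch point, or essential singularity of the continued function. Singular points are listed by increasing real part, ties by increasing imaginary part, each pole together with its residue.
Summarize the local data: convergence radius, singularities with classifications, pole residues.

Radius of convergence at 0: 1.
At -12/7: a pole of order 2; residue -6382397/81250.
At -1: a pole of order 3; residue 6382397/81250.

Denominator factor (ρ + 12/7)^2: pole of order 2 at -12/7, modulus 12/7.
Denominator factor (ρ + 1)^3: pole of order 3 at -1, modulus 1.
The radius of convergence is the smallest modulus among the singular points: 1.
At the order-2 pole -12/7 set g(ρ) = (ρ - (-12/7))^2*f(ρ) = (23*ρ**2/15 - 21*ρ/10 + 6/13)/(ρ + 1)**3.
Order-2 pole: residue = g'(a); g'(-12/7) = -6382397/81250, so the residue is -6382397/81250.
At the order-3 pole -1 set g(ρ) = (ρ - (-1))^3*f(ρ) = (23*ρ**2/15 - 21*ρ/10 + 6/13)/(ρ + 12/7)**2.
Order-3 pole: residue = g''(a)/2; g''(-1) = 6382397/40625, so the residue is 6382397/81250.
List the singular points by increasing real part (a conjugate pair: the negative imaginary part first).


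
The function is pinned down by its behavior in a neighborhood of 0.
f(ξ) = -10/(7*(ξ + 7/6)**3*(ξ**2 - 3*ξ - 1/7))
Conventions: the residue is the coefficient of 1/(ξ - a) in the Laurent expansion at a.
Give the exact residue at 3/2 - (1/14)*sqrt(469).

The residue is 271207440/1680914269 + (871153920/112621256023)*sqrt(469).

The factor ξ**2 - 3*ξ - 1/7 splits as (ξ - a)(ξ - a') with a = 3/2 - (1/14)*sqrt(469), a' = 3/2 + (1/14)*sqrt(469). At the order-1 pole a set g(ξ) = (ξ - a)*f(ξ) = [-10/(7*(ξ + 7/6)**3)] / (ξ - a').
Simple pole: residue = g(a) at a = 3/2 - (1/14)*sqrt(469), which is 271207440/1680914269 + (871153920/112621256023)*sqrt(469).


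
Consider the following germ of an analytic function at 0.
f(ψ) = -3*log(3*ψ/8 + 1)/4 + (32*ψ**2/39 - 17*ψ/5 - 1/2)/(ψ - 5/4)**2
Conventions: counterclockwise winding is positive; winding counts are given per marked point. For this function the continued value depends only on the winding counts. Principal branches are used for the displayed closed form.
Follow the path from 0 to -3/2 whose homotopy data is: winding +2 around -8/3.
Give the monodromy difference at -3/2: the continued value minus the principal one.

The rational part is single-valued and drops out of the difference; each branch term changes only by its own monodromy.
(-3/4)*log(1 - ψ/(-8/3)): each positive loop around -8/3 adds 2*pi*i to the log, so winding +2 contributes (-3/4)*(2)*2*pi*i = -(3)*pi*i.
Summing the contributions at ψ = -3/2 gives -(3)*pi*i.

Continued minus principal equals -(3)*pi*i.


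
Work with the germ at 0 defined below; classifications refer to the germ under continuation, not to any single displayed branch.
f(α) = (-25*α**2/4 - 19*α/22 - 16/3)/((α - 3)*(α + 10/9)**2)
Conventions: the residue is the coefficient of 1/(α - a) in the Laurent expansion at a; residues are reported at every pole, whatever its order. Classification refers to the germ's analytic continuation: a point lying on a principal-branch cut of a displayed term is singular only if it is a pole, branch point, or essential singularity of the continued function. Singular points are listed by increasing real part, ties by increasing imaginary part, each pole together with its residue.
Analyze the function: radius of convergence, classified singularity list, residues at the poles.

Denominator factor (α + 10/9)^2: pole of order 2 at -10/9, modulus 10/9.
Denominator factor (α - 3): pole of order 1 at 3, modulus 3.
The radius of convergence is the smallest modulus among the singular points: 10/9.
At the order-2 pole -10/9 set g(α) = (α - (-10/9))^2*f(α) = (-25*α**2/4 - 19*α/22 - 16/3)/(α - 3).
Order-2 pole: residue = g'(a); g'(-10/9) = -73879/30118, so the residue is -73879/30118.
At the order-1 pole 3 set g(α) = (α - (3))*f(α) = (-25*α**2/4 - 19*α/22 - 16/3)/(α + 10/9)**2.
Simple pole: residue = g(a) at a = 3, which is -228717/60236.
List the singular points by increasing real part (a conjugate pair: the negative imaginary part first).

Radius of convergence at 0: 10/9.
At -10/9: a pole of order 2; residue -73879/30118.
At 3: a pole of order 1; residue -228717/60236.


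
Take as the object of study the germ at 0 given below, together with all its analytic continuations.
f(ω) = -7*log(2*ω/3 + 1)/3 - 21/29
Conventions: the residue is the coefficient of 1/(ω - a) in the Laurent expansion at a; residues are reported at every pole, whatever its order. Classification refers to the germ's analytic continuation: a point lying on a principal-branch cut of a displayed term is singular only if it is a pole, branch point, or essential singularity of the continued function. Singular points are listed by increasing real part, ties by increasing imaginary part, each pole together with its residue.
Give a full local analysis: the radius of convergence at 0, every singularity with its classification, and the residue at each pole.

Radius of convergence at 0: 3/2.
At -3/2: a logarithmic branch point.

Branch term (-7/3)*log(1 - ω/(-3/2)): its argument vanishes at ω = -3/2, a logarithmic branch point, modulus 3/2.
The radius of convergence is the smallest modulus among the singular points: 3/2.


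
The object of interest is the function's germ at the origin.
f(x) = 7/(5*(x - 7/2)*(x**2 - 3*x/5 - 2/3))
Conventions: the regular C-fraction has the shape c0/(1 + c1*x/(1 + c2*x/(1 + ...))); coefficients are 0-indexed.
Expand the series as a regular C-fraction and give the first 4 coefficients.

The regular C-fraction coefficients are [3/5, 43/70, 123/43, -4613/1763].

Taylor coefficients (expand at 0): a_0 = 3/5, a_1 = -129/350, a_2 = 31377/24500, a_3 = -2900901/1715000.
c0 = a_0 = 3/5. Peel one level at a time: if S = 1 + c*x/S' with S'(0) = 1, then c is the x-coefficient of S and S' = c*x/(S - 1).
S_1 = c0/f = 1 + (43/70)*x + (-123/70)*x^2 + ...; c1 = 43/70.
S_2 = c1*x/(S_1 - 1) = 1 + (123/43)*x + (13839/1849)*x^2 + ...; c2 = 123/43.
S_3 = c2*x/(S_2 - 1) = 1 + (-4613/1763)*x + ...; c3 = -4613/1763.


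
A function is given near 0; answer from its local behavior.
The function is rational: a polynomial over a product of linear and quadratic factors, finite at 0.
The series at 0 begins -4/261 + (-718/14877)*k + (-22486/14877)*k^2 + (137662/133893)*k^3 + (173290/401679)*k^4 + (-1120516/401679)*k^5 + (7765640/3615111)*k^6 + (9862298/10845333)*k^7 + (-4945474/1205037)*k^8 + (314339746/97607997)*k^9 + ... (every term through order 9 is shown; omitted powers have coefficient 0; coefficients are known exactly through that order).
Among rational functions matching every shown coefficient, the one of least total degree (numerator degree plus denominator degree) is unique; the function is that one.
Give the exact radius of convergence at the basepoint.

The radius of convergence is 1.

No rational of total degree below 8 reproduces all 10 coefficients; solving the [2/6] Pade equations on them gives f(k) = (-7*k**2/2 - 5*k/38 - 1/29)/((k - 3/2)**2*(k**2 + k + 1)**2), whose expansion matches every shown term.
Denominator factor (k - 3/2)^2: pole of order 2 at 3/2, modulus 3/2.
Denominator factor (k**2 + k + 1)^2: discriminant -3, complex-conjugate roots (-1/2) + ((1/2)*sqrt(3))*i and (-1/2) - ((1/2)*sqrt(3))*i; poles of order 2, moduli 1 and 1.
The radius of convergence is the smallest modulus among the singular points: 1.


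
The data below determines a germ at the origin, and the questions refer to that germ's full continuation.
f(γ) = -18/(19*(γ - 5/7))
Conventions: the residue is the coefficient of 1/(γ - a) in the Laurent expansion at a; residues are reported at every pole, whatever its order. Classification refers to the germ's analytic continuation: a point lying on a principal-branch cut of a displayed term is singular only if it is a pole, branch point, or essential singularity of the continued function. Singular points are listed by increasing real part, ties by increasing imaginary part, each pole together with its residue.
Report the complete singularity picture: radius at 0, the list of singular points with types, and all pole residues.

Radius of convergence at 0: 5/7.
At 5/7: a pole of order 1; residue -18/19.

Denominator factor (γ - 5/7): pole of order 1 at 5/7, modulus 5/7.
The radius of convergence is the smallest modulus among the singular points: 5/7.
At the order-1 pole 5/7 set g(γ) = (γ - (5/7))*f(γ) = -18/19.
Simple pole: residue = g(a) at a = 5/7, which is -18/19.


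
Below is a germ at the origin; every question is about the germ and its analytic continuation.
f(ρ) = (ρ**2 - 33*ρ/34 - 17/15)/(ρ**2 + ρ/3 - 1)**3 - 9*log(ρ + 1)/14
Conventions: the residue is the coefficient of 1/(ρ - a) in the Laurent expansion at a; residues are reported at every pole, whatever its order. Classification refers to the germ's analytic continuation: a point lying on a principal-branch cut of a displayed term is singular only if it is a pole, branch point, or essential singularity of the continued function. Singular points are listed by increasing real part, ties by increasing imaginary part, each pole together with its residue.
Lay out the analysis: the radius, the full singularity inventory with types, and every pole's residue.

Radius of convergence at 0: -1/6 + (1/6)*sqrt(37).
At -1/6 - (1/6)*sqrt(37): a pole of order 3; residue (318843/8611010)*sqrt(37).
At -1: a logarithmic branch point.
At -1/6 + (1/6)*sqrt(37): a pole of order 3; residue -(318843/8611010)*sqrt(37).


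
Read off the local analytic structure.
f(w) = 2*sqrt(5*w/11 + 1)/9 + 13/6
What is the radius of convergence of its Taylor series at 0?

Branch term (2/9)*sqrt(1 - w/(-11/5)): its argument vanishes at w = -11/5, a square-root branch point, modulus 11/5.
The radius of convergence is the smallest modulus among the singular points: 11/5.

The radius of convergence is 11/5.


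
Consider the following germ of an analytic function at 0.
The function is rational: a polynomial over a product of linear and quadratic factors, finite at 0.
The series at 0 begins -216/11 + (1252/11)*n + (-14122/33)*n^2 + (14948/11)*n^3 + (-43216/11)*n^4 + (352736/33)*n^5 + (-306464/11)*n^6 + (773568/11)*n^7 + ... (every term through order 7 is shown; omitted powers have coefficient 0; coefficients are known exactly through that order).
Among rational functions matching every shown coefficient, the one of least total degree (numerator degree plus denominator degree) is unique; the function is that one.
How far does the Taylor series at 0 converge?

No rational of total degree below 5 reproduces all 8 coefficients; solving the [2/3] Pade equations on them gives f(n) = (29*n**2/12 - n/2 - 27/11)/(n + 1/2)**3, whose expansion matches every shown term.
Denominator factor (n + 1/2)^3: pole of order 3 at -1/2, modulus 1/2.
The radius of convergence is the smallest modulus among the singular points: 1/2.

The radius of convergence is 1/2.


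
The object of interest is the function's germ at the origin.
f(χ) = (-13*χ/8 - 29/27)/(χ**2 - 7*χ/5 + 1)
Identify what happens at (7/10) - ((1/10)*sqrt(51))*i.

The denominator factor χ**2 - 7*χ/5 + 1 vanishes at (7/10) - ((1/10)*sqrt(51))*i and appears to the power 1; the numerator there equals (-4777/2160) + ((13/80)*sqrt(51))*i, nonzero, and no other factor vanishes.
Hence a pole whose order is the multiplicity, 1.

The point is a pole of order 1.


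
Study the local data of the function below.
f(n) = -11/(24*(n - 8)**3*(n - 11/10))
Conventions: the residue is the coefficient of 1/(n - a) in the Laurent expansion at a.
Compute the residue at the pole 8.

The residue is -1375/985527.

At the order-3 pole 8 set g(n) = (n - (8))^3*f(n) = -11/(24*(n - 11/10)).
Order-3 pole: residue = g''(a)/2; g''(8) = -2750/985527, so the residue is -1375/985527.


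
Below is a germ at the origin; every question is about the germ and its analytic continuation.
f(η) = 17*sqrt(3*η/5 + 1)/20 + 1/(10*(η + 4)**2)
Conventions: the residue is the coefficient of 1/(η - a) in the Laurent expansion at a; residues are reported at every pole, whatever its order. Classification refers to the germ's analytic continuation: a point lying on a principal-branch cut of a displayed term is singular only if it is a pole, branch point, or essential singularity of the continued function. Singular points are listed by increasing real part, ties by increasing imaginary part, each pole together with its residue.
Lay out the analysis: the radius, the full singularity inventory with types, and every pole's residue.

Denominator factor (η + 4)^2: pole of order 2 at -4, modulus 4.
Branch term (17/20)*sqrt(1 - η/(-5/3)): its argument vanishes at η = -5/3, a square-root branch point, modulus 5/3.
The radius of convergence is the smallest modulus among the singular points: 5/3.
The branch term is analytic at -4 and contributes nothing to the residue; only the rational part matters.
At the order-2 pole -4 set g(η) = (η - (-4))^2*(rational part) = 1/10.
Order-2 pole: residue = g'(a); g'(-4) = 0, so the residue is 0.
List the singular points by increasing real part (a conjugate pair: the negative imaginary part first).

Radius of convergence at 0: 5/3.
At -4: a pole of order 2; residue 0.
At -5/3: an algebraic (square-root) branch point.


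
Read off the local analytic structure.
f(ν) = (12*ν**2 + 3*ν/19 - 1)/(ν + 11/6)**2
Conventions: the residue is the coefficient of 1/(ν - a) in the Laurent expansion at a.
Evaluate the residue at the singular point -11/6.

At the order-2 pole -11/6 set g(ν) = (ν - (-11/6))^2*f(ν) = 12*ν**2 + 3*ν/19 - 1.
Order-2 pole: residue = g'(a); g'(-11/6) = -833/19, so the residue is -833/19.

The residue is -833/19.


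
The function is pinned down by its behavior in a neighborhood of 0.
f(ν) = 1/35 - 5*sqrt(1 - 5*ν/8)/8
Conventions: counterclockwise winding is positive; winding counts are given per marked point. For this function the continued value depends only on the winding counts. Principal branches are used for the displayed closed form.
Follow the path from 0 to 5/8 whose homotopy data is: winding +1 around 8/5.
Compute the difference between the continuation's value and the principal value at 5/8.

The rational part is single-valued and drops out of the difference; each branch term changes only by its own monodromy.
(-5/8)*sqrt(1 - ν/(8/5)): winding +1 is odd, the square root flips sign, contributing -2*(-5/8)*sqrt(1 - (5/8)/(8/5)) = -2*(-5/8)*sqrt(39/64) = (5/32)*sqrt(39).
Summing the contributions at ν = 5/8 gives (5/32)*sqrt(39).

Continued minus principal equals (5/32)*sqrt(39).
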